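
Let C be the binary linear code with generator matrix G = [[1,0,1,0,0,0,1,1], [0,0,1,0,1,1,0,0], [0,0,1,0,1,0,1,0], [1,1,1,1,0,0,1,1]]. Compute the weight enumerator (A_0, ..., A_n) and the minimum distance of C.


Weight distribution: A_0 = 1, A_2 = 2, A_3 = 3, A_4 = 3, A_5 = 4, A_6 = 2, A_7 = 1. Minimum distance d = 2.

Enumerate all 2^4 = 16 messages m ∈ F_2^4.
For each, compute codeword c = mG in F_2^8, then tally its weight.
  m = 0000 → c = 00000000, weight = 0.
  m = 1000 → c = 10100011, weight = 4.
  m = 0100 → c = 00101100, weight = 3.
  m = 1100 → c = 10001111, weight = 5.
  m = 0010 → c = 00101010, weight = 3.
  m = 1010 → c = 10001001, weight = 3.
  m = 0110 → c = 00000110, weight = 2.
  m = 1110 → c = 10100101, weight = 4.
  m = 0001 → c = 11110011, weight = 6.
  m = 1001 → c = 01010000, weight = 2.
  m = 0101 → c = 11011111, weight = 7.
  m = 1101 → c = 01111100, weight = 5.
  m = 0011 → c = 11011001, weight = 5.
  m = 1011 → c = 01111010, weight = 5.
  m = 0111 → c = 11110101, weight = 6.
  m = 1111 → c = 01010110, weight = 4.
Tally weights:
  weight 0: 1 codewords.
  weight 2: 2 codewords.
  weight 3: 3 codewords.
  weight 4: 3 codewords.
  weight 5: 4 codewords.
  weight 6: 2 codewords.
  weight 7: 1 codewords.
Minimum distance d = smallest w > 0 with A_w > 0 = 2.
Sanity: Σ A_w = 16 = 2^4 = 16 ✓.


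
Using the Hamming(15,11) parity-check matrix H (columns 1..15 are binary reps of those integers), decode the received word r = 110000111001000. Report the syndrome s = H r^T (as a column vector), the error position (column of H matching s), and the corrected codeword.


s = (1, 0, 0, 1)^T, error position = 9, corrected codeword c = 110000110001000

Compute s = H r^T mod 2 one row at a time:
  s_1 = 1 + 1 + 0 + 0 + 1 + 0 + 0 + 0 = 3 ≡ 1 (mod 2).
  s_2 = 0 + 0 + 0 + 1 + 1 + 0 + 0 + 0 = 2 ≡ 0 (mod 2).
  s_3 = 1 + 0 + 0 + 1 + 0 + 0 + 0 + 0 = 2 ≡ 0 (mod 2).
  s_4 = 1 + 0 + 0 + 1 + 1 + 0 + 0 + 0 = 3 ≡ 1 (mod 2).
s = (1, 0, 0, 1)^T — this equals column 9 of H (binary 1001), so error is at position 9.
Correct: flip bit 9 of r = 110000111001000 to get c = 110000110001000.


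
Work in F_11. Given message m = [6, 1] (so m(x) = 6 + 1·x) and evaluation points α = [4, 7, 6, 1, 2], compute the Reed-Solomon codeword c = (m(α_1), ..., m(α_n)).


c = [10, 2, 1, 7, 8]

Message polynomial: m(x) = 6 + 1·x (mod 11).
For each evaluation point α_i, compute m(α_i) mod 11:
  α_1 = 4: Horner steps 1 → 10, so m(4) = 10.
  α_2 = 7: Horner steps 1 → 2, so m(7) = 2.
  α_3 = 6: Horner steps 1 → 1, so m(6) = 1.
  α_4 = 1: Horner steps 1 → 7, so m(1) = 7.
  α_5 = 2: Horner steps 1 → 8, so m(2) = 8.
Codeword c = [10, 2, 1, 7, 8] ∈ F_11^5.


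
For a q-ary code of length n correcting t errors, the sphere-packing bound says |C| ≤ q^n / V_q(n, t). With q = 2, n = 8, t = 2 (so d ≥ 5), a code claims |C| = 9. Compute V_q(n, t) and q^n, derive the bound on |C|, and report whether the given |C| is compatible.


V_q(n, t) = 37, q^n = 256, Hamming bound = 6, |C| = 9 > bound (violated).

Step 1: Compute V_q(n, t) = Σ_{j=0}^2 C(n, j) (q−1)^j.
  j = 0: C(8,0)·(1)^0 = 1·1 = 1.
  j = 1: C(8,1)·(1)^1 = 8·1 = 8.
  j = 2: C(8,2)·(1)^2 = 28·1 = 28.
  V_q(n, t) = 1 + 8 + 28 = 37.
Step 2: q^n = 2^8 = 256.
Step 3: Hamming bound ⌊q^n / V_q(n,t)⌋ = ⌊256/37⌋ = 6.
Step 4: Compare |C| = 9 to 6: violated.
The claimed |C| lies above the Hamming bound, so no 2-ary code of length 8 with d ≥ 5 can have 9 codewords.


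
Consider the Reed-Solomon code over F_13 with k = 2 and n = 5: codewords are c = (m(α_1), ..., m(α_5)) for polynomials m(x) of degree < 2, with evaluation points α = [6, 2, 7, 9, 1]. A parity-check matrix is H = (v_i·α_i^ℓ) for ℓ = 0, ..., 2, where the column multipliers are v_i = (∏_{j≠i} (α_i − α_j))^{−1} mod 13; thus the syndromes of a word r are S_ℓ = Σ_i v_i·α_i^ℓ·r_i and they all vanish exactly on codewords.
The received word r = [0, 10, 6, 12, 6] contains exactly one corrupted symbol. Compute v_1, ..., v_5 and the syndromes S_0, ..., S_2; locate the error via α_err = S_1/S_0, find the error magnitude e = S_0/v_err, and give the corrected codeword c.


S = (3, 8, 4), error at position 3, error magnitude e = 2, c = [0, 10, 4, 12, 6].

Step 1: column multipliers v_i = (∏_{j≠i}(α_i − α_j))^{−1} mod 13.
  i = 1 (α = 6): (6−2)(6−7)(6−9)(6−1) = 4·(−1)·(−3)·5 = 60 ≡ 8, so v_1 = 8^{−1} = 5 (mod 13).
  i = 2 (α = 2): (2−6)(2−7)(2−9)(2−1) = (−4)·(−5)·(−7)·1 = −140 ≡ 3, so v_2 = 3^{−1} = 9 (mod 13).
  i = 3 (α = 7): (7−6)(7−2)(7−9)(7−1) = 1·5·(−2)·6 = −60 ≡ 5, so v_3 = 5^{−1} = 8 (mod 13).
  i = 4 (α = 9): (9−6)(9−2)(9−7)(9−1) = 3·7·2·8 = 336 ≡ 11, so v_4 = 11^{−1} = 6 (mod 13).
  i = 5 (α = 1): (1−6)(1−2)(1−7)(1−9) = (−5)·(−1)·(−6)·(−8) = 240 ≡ 6, so v_5 = 6^{−1} = 11 (mod 13).
  v = [5, 9, 8, 6, 11].
Step 2: syndromes of r = [0, 10, 6, 12, 6] (all sums mod 13).
  S_0 = Σ v_i r_i = 5·0 + 9·10 + 8·6 + 6·12 + 11·6 = 276 ≡ 3.
  S_1 = Σ v_i α_i r_i = 5·6·0 + 9·2·10 + 8·7·6 + 6·9·12 + 11·1·6 = 1230 ≡ 8.
  α_i^2 mod 13 = [10, 4, 10, 3, 1].
  S_2 = Σ v_i α_i^2 r_i = 5·10·0 + 9·4·10 + 8·10·6 + 6·3·12 + 11·1·6 = 1122 ≡ 4.
  S = (3, 8, 4) ≠ 0, so r is not a codeword (an error is present).
Step 3: locate the error. For a single error e at position i, S_ℓ = v_i·e·α_i^ℓ, so α_err = S_1/S_0.
  S_0^{−1} = 3^{−1} = 9 (mod 13), so α_err = 8·9 = 72 ≡ 7 = α_3. Error position i = 3.
  Consistency check: S_2/S_1 = 4·5 = 20 ≡ 7 = α_err ✓ (single-error assumption holds).
Step 4: error magnitude e = S_0/v_3 = S_0·∏_{j≠3}(α_3 − α_j) = 3·5 = 15 ≡ 2 (mod 13).
Step 5: correct position 3: c_3 = r_3 − e = 6 − 2 ≡ 4 (mod 13). Hence c = [0, 10, 4, 12, 6].
  Check: interpolating c through the α_i gives m(x) = 2 + 4·x (degree < 2) with m(α_i) = c_i for every i, so c is indeed a codeword.


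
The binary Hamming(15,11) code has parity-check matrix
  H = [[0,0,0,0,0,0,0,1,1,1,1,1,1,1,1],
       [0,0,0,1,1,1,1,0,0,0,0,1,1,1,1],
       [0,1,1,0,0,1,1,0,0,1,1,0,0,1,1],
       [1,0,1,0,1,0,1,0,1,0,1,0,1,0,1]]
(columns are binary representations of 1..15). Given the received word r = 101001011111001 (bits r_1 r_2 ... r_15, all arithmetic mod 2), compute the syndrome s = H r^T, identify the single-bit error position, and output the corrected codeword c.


s = (0, 1, 1, 1)^T, error position = 7, corrected codeword c = 101001111111001

Compute s = H r^T mod 2 one row at a time:
  s_1 = 1 + 1 + 1 + 1 + 1 + 0 + 0 + 1 = 6 ≡ 0 (mod 2).
  s_2 = 0 + 0 + 1 + 0 + 1 + 0 + 0 + 1 = 3 ≡ 1 (mod 2).
  s_3 = 0 + 1 + 1 + 0 + 1 + 1 + 0 + 1 = 5 ≡ 1 (mod 2).
  s_4 = 1 + 1 + 0 + 0 + 1 + 1 + 0 + 1 = 5 ≡ 1 (mod 2).
s = (0, 1, 1, 1)^T — this equals column 7 of H (binary 0111), so error is at position 7.
Correct: flip bit 7 of r = 101001011111001 to get c = 101001111111001.


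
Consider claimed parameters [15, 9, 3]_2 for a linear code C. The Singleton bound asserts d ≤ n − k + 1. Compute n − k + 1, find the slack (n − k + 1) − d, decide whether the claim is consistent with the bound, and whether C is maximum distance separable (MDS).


Singleton RHS = n − k + 1 = 7, slack = 4, bound satisfied, not MDS.

Singleton bound: d ≤ n − k + 1.
Here n = 15, k = 9, so n − k + 1 = 7.
Given d = 3, check d ≤ 7: YES.
Slack = (n − k + 1) − d = 4.
The code is NOT MDS (slack = 4 > 0).
Description: the claimed parameters are [15, 9, 3]_2; such a code would be non-MDS.


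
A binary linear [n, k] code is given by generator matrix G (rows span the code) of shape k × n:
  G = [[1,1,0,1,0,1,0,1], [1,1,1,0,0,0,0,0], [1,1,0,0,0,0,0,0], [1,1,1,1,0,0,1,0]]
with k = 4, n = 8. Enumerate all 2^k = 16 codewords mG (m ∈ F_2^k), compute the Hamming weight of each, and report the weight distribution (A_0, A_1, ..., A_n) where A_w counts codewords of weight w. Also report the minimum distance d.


Weight distribution: A_0 = 1, A_1 = 1, A_2 = 2, A_3 = 4, A_4 = 3, A_5 = 3, A_6 = 2. Minimum distance d = 1.

Enumerate all 2^4 = 16 messages m ∈ F_2^4.
For each, compute codeword c = mG in F_2^8, then tally its weight.
  m = 0000 → c = 00000000, weight = 0.
  m = 1000 → c = 11010101, weight = 5.
  m = 0100 → c = 11100000, weight = 3.
  m = 1100 → c = 00110101, weight = 4.
  m = 0010 → c = 11000000, weight = 2.
  m = 1010 → c = 00010101, weight = 3.
  m = 0110 → c = 00100000, weight = 1.
  m = 1110 → c = 11110101, weight = 6.
  m = 0001 → c = 11110010, weight = 5.
  m = 1001 → c = 00100111, weight = 4.
  m = 0101 → c = 00010010, weight = 2.
  m = 1101 → c = 11000111, weight = 5.
  m = 0011 → c = 00110010, weight = 3.
  m = 1011 → c = 11100111, weight = 6.
  m = 0111 → c = 11010010, weight = 4.
  m = 1111 → c = 00000111, weight = 3.
Tally weights:
  weight 0: 1 codewords.
  weight 1: 1 codewords.
  weight 2: 2 codewords.
  weight 3: 4 codewords.
  weight 4: 3 codewords.
  weight 5: 3 codewords.
  weight 6: 2 codewords.
Minimum distance d = smallest w > 0 with A_w > 0 = 1.
Sanity: Σ A_w = 16 = 2^4 = 16 ✓.


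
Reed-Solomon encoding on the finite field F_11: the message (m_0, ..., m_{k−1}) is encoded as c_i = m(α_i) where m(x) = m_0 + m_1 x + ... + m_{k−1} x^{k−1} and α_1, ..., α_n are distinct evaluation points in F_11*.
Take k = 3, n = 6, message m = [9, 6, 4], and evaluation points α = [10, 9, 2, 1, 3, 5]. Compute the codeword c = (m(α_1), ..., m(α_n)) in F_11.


c = [7, 2, 4, 8, 8, 7]

Message polynomial: m(x) = 9 + 6·x + 4·x^2 (mod 11).
For each evaluation point α_i, compute m(α_i) mod 11:
  α_1 = 10: Horner steps 4 → 2 → 7, so m(10) = 7.
  α_2 = 9: Horner steps 4 → 9 → 2, so m(9) = 2.
  α_3 = 2: Horner steps 4 → 3 → 4, so m(2) = 4.
  α_4 = 1: Horner steps 4 → 10 → 8, so m(1) = 8.
  α_5 = 3: Horner steps 4 → 7 → 8, so m(3) = 8.
  α_6 = 5: Horner steps 4 → 4 → 7, so m(5) = 7.
Codeword c = [7, 2, 4, 8, 8, 7] ∈ F_11^6.


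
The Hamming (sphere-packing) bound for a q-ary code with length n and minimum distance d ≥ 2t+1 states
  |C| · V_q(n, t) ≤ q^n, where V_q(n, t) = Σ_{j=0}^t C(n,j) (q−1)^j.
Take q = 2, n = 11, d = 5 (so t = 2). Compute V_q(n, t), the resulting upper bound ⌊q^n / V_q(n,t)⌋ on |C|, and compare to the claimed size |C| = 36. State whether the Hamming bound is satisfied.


V_q(n, t) = 67, q^n = 2048, Hamming bound = 30, |C| = 36 > bound (violated).

Step 1: Compute V_q(n, t) = Σ_{j=0}^2 C(n, j) (q−1)^j.
  j = 0: C(11,0)·(1)^0 = 1·1 = 1.
  j = 1: C(11,1)·(1)^1 = 11·1 = 11.
  j = 2: C(11,2)·(1)^2 = 55·1 = 55.
  V_q(n, t) = 1 + 11 + 55 = 67.
Step 2: q^n = 2^11 = 2048.
Step 3: Hamming bound ⌊q^n / V_q(n,t)⌋ = ⌊2048/67⌋ = 30.
Step 4: Compare |C| = 36 to 30: violated.
The claimed |C| lies above the Hamming bound, so no 2-ary code of length 11 with d ≥ 5 can have 36 codewords.


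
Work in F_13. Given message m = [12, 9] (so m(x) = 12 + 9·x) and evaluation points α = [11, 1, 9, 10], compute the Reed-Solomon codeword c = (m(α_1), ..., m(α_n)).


c = [7, 8, 2, 11]

Message polynomial: m(x) = 12 + 9·x (mod 13).
For each evaluation point α_i, compute m(α_i) mod 13:
  α_1 = 11: Horner steps 9 → 7, so m(11) = 7.
  α_2 = 1: Horner steps 9 → 8, so m(1) = 8.
  α_3 = 9: Horner steps 9 → 2, so m(9) = 2.
  α_4 = 10: Horner steps 9 → 11, so m(10) = 11.
Codeword c = [7, 8, 2, 11] ∈ F_13^4.


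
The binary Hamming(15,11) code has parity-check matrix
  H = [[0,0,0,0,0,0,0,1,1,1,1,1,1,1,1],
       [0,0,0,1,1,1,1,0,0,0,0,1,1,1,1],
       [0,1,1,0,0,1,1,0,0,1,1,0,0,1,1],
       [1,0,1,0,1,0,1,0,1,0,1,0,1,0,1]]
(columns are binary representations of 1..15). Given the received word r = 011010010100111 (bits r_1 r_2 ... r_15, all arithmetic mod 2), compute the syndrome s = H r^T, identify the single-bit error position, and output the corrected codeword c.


s = (1, 0, 1, 0)^T, error position = 10, corrected codeword c = 011010010000111

Compute s = H r^T mod 2 one row at a time:
  s_1 = 1 + 0 + 1 + 0 + 0 + 1 + 1 + 1 = 5 ≡ 1 (mod 2).
  s_2 = 0 + 1 + 0 + 0 + 0 + 1 + 1 + 1 = 4 ≡ 0 (mod 2).
  s_3 = 1 + 1 + 0 + 0 + 1 + 0 + 1 + 1 = 5 ≡ 1 (mod 2).
  s_4 = 0 + 1 + 1 + 0 + 0 + 0 + 1 + 1 = 4 ≡ 0 (mod 2).
s = (1, 0, 1, 0)^T — this equals column 10 of H (binary 1010), so error is at position 10.
Correct: flip bit 10 of r = 011010010100111 to get c = 011010010000111.


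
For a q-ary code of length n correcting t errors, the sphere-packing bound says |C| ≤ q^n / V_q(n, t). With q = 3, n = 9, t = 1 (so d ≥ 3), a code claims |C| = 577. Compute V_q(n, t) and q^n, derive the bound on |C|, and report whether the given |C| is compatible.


V_q(n, t) = 19, q^n = 19683, Hamming bound = 1035, |C| = 577 ≤ bound (satisfied).

Step 1: Compute V_q(n, t) = Σ_{j=0}^1 C(n, j) (q−1)^j.
  j = 0: C(9,0)·(2)^0 = 1·1 = 1.
  j = 1: C(9,1)·(2)^1 = 9·2 = 18.
  V_q(n, t) = 1 + 18 = 19.
Step 2: q^n = 3^9 = 19683.
Step 3: Hamming bound ⌊q^n / V_q(n,t)⌋ = ⌊19683/19⌋ = 1035.
Step 4: Compare |C| = 577 to 1035: satisfied.
The claimed |C| lies below the Hamming bound.


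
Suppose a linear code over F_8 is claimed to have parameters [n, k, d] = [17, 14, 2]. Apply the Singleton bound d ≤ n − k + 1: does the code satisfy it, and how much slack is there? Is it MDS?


Singleton RHS = n − k + 1 = 4, slack = 2, bound satisfied, not MDS.

Singleton bound: d ≤ n − k + 1.
Here n = 17, k = 14, so n − k + 1 = 4.
Given d = 2, check d ≤ 4: YES.
Slack = (n − k + 1) − d = 2.
The code is NOT MDS (slack = 2 > 0).
Description: the claimed parameters are [17, 14, 2]_8; such a code would be non-MDS.


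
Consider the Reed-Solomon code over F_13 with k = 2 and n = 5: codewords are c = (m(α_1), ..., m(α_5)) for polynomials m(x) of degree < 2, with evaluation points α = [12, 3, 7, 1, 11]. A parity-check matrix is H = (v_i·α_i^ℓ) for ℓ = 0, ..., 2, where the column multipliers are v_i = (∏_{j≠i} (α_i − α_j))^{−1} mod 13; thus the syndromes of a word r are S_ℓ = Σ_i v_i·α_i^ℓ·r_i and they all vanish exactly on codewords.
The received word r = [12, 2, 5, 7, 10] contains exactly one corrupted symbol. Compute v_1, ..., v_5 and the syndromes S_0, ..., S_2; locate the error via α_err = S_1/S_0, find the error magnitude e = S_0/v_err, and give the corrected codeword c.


S = (3, 7, 12), error at position 5, error magnitude e = 2, c = [12, 2, 5, 7, 8].

Step 1: column multipliers v_i = (∏_{j≠i}(α_i − α_j))^{−1} mod 13.
  i = 1 (α = 12): (12−3)(12−7)(12−1)(12−11) = 9·5·11·1 = 495 ≡ 1, so v_1 = 1^{−1} = 1 (mod 13).
  i = 2 (α = 3): (3−12)(3−7)(3−1)(3−11) = (−9)·(−4)·2·(−8) = −576 ≡ 9, so v_2 = 9^{−1} = 3 (mod 13).
  i = 3 (α = 7): (7−12)(7−3)(7−1)(7−11) = (−5)·4·6·(−4) = 480 ≡ 12, so v_3 = 12^{−1} = 12 (mod 13).
  i = 4 (α = 1): (1−12)(1−3)(1−7)(1−11) = (−11)·(−2)·(−6)·(−10) = 1320 ≡ 7, so v_4 = 7^{−1} = 2 (mod 13).
  i = 5 (α = 11): (11−12)(11−3)(11−7)(11−1) = (−1)·8·4·10 = −320 ≡ 5, so v_5 = 5^{−1} = 8 (mod 13).
  v = [1, 3, 12, 2, 8].
Step 2: syndromes of r = [12, 2, 5, 7, 10] (all sums mod 13).
  S_0 = Σ v_i r_i = 1·12 + 3·2 + 12·5 + 2·7 + 8·10 = 172 ≡ 3.
  S_1 = Σ v_i α_i r_i = 1·12·12 + 3·3·2 + 12·7·5 + 2·1·7 + 8·11·10 = 1476 ≡ 7.
  α_i^2 mod 13 = [1, 9, 10, 1, 4].
  S_2 = Σ v_i α_i^2 r_i = 1·1·12 + 3·9·2 + 12·10·5 + 2·1·7 + 8·4·10 = 1000 ≡ 12.
  S = (3, 7, 12) ≠ 0, so r is not a codeword (an error is present).
Step 3: locate the error. For a single error e at position i, S_ℓ = v_i·e·α_i^ℓ, so α_err = S_1/S_0.
  S_0^{−1} = 3^{−1} = 9 (mod 13), so α_err = 7·9 = 63 ≡ 11 = α_5. Error position i = 5.
  Consistency check: S_2/S_1 = 12·2 = 24 ≡ 11 = α_err ✓ (single-error assumption holds).
Step 4: error magnitude e = S_0/v_5 = S_0·∏_{j≠5}(α_5 − α_j) = 3·5 = 15 ≡ 2 (mod 13).
Step 5: correct position 5: c_5 = r_5 − e = 10 − 2 ≡ 8 (mod 13). Hence c = [12, 2, 5, 7, 8].
  Check: interpolating c through the α_i gives m(x) = 3 + 4·x (degree < 2) with m(α_i) = c_i for every i, so c is indeed a codeword.


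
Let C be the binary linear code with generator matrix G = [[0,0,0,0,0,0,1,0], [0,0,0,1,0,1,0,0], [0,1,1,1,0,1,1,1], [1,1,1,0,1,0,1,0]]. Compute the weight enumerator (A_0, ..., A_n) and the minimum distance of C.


Weight distribution: A_0 = 1, A_1 = 1, A_2 = 1, A_3 = 3, A_4 = 3, A_5 = 3, A_6 = 3, A_7 = 1. Minimum distance d = 1.

Enumerate all 2^4 = 16 messages m ∈ F_2^4.
For each, compute codeword c = mG in F_2^8, then tally its weight.
  m = 0000 → c = 00000000, weight = 0.
  m = 1000 → c = 00000010, weight = 1.
  m = 0100 → c = 00010100, weight = 2.
  m = 1100 → c = 00010110, weight = 3.
  m = 0010 → c = 01110111, weight = 6.
  m = 1010 → c = 01110101, weight = 5.
  m = 0110 → c = 01100011, weight = 4.
  m = 1110 → c = 01100001, weight = 3.
  m = 0001 → c = 11101010, weight = 5.
  m = 1001 → c = 11101000, weight = 4.
  m = 0101 → c = 11111110, weight = 7.
  m = 1101 → c = 11111100, weight = 6.
  m = 0011 → c = 10011101, weight = 5.
  m = 1011 → c = 10011111, weight = 6.
  m = 0111 → c = 10001001, weight = 3.
  m = 1111 → c = 10001011, weight = 4.
Tally weights:
  weight 0: 1 codewords.
  weight 1: 1 codewords.
  weight 2: 1 codewords.
  weight 3: 3 codewords.
  weight 4: 3 codewords.
  weight 5: 3 codewords.
  weight 6: 3 codewords.
  weight 7: 1 codewords.
Minimum distance d = smallest w > 0 with A_w > 0 = 1.
Sanity: Σ A_w = 16 = 2^4 = 16 ✓.


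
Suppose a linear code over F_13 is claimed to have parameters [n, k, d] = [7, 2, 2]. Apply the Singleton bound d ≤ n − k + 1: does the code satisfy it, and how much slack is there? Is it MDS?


Singleton RHS = n − k + 1 = 6, slack = 4, bound satisfied, not MDS.

Singleton bound: d ≤ n − k + 1.
Here n = 7, k = 2, so n − k + 1 = 6.
Given d = 2, check d ≤ 6: YES.
Slack = (n − k + 1) − d = 4.
The code is NOT MDS (slack = 4 > 0).
Description: the claimed parameters are [7, 2, 2]_13; such a code would be non-MDS.


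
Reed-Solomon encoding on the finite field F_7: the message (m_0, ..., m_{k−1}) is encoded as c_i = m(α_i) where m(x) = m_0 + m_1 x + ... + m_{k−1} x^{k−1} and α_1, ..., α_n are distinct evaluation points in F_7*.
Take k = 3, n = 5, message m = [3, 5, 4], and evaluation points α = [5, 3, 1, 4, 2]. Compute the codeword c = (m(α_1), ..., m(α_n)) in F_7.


c = [2, 5, 5, 3, 1]

Message polynomial: m(x) = 3 + 5·x + 4·x^2 (mod 7).
For each evaluation point α_i, compute m(α_i) mod 7:
  α_1 = 5: Horner steps 4 → 4 → 2, so m(5) = 2.
  α_2 = 3: Horner steps 4 → 3 → 5, so m(3) = 5.
  α_3 = 1: Horner steps 4 → 2 → 5, so m(1) = 5.
  α_4 = 4: Horner steps 4 → 0 → 3, so m(4) = 3.
  α_5 = 2: Horner steps 4 → 6 → 1, so m(2) = 1.
Codeword c = [2, 5, 5, 3, 1] ∈ F_7^5.


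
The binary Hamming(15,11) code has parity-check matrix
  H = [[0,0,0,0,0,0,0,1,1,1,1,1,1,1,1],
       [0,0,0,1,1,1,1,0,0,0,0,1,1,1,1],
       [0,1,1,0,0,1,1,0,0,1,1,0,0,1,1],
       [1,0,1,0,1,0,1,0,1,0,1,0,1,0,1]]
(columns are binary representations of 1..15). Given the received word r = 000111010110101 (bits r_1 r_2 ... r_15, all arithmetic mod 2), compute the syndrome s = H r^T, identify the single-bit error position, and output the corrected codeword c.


s = (1, 1, 0, 0)^T, error position = 12, corrected codeword c = 000111010111101

Compute s = H r^T mod 2 one row at a time:
  s_1 = 1 + 0 + 1 + 1 + 0 + 1 + 0 + 1 = 5 ≡ 1 (mod 2).
  s_2 = 1 + 1 + 1 + 0 + 0 + 1 + 0 + 1 = 5 ≡ 1 (mod 2).
  s_3 = 0 + 0 + 1 + 0 + 1 + 1 + 0 + 1 = 4 ≡ 0 (mod 2).
  s_4 = 0 + 0 + 1 + 0 + 0 + 1 + 1 + 1 = 4 ≡ 0 (mod 2).
s = (1, 1, 0, 0)^T — this equals column 12 of H (binary 1100), so error is at position 12.
Correct: flip bit 12 of r = 000111010110101 to get c = 000111010111101.


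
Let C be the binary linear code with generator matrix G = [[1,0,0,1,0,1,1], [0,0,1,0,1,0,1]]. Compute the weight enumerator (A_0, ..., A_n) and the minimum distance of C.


Weight distribution: A_0 = 1, A_3 = 1, A_4 = 1, A_5 = 1. Minimum distance d = 3.

Enumerate all 2^2 = 4 messages m ∈ F_2^2.
For each, compute codeword c = mG in F_2^7, then tally its weight.
  m = 00 → c = 0000000, weight = 0.
  m = 10 → c = 1001011, weight = 4.
  m = 01 → c = 0010101, weight = 3.
  m = 11 → c = 1011110, weight = 5.
Tally weights:
  weight 0: 1 codewords.
  weight 3: 1 codewords.
  weight 4: 1 codewords.
  weight 5: 1 codewords.
Minimum distance d = smallest w > 0 with A_w > 0 = 3.
Sanity: Σ A_w = 4 = 2^2 = 4 ✓.


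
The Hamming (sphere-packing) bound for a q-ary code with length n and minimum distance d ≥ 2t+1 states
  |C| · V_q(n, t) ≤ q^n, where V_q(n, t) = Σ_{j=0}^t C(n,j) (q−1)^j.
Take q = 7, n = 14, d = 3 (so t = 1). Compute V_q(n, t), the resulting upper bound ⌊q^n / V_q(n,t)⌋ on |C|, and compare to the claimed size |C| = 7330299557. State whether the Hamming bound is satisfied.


V_q(n, t) = 85, q^n = 678223072849, Hamming bound = 7979094974, |C| = 7330299557 ≤ bound (satisfied).

Step 1: Compute V_q(n, t) = Σ_{j=0}^1 C(n, j) (q−1)^j.
  j = 0: C(14,0)·(6)^0 = 1·1 = 1.
  j = 1: C(14,1)·(6)^1 = 14·6 = 84.
  V_q(n, t) = 1 + 84 = 85.
Step 2: q^n = 7^14 = 678223072849.
Step 3: Hamming bound ⌊q^n / V_q(n,t)⌋ = ⌊678223072849/85⌋ = 7979094974.
Step 4: Compare |C| = 7330299557 to 7979094974: satisfied.
The claimed |C| lies below the Hamming bound.


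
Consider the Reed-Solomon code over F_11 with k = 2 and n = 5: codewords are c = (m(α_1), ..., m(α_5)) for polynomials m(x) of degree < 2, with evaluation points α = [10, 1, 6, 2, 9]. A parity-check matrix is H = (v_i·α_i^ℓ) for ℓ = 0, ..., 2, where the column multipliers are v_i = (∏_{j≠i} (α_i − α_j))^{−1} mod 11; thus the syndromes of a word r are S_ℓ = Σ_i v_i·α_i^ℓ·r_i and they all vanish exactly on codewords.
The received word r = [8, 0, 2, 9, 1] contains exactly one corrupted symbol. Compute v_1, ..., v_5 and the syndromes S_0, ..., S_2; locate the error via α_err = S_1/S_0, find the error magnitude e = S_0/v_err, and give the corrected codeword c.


S = (5, 10, 9), error at position 4, error magnitude e = 2, c = [8, 0, 2, 7, 1].

Step 1: column multipliers v_i = (∏_{j≠i}(α_i − α_j))^{−1} mod 11.
  i = 1 (α = 10): (10−1)(10−6)(10−2)(10−9) = 9·4·8·1 = 288 ≡ 2, so v_1 = 2^{−1} = 6 (mod 11).
  i = 2 (α = 1): (1−10)(1−6)(1−2)(1−9) = (−9)·(−5)·(−1)·(−8) = 360 ≡ 8, so v_2 = 8^{−1} = 7 (mod 11).
  i = 3 (α = 6): (6−10)(6−1)(6−2)(6−9) = (−4)·5·4·(−3) = 240 ≡ 9, so v_3 = 9^{−1} = 5 (mod 11).
  i = 4 (α = 2): (2−10)(2−1)(2−6)(2−9) = (−8)·1·(−4)·(−7) = −224 ≡ 7, so v_4 = 7^{−1} = 8 (mod 11).
  i = 5 (α = 9): (9−10)(9−1)(9−6)(9−2) = (−1)·8·3·7 = −168 ≡ 8, so v_5 = 8^{−1} = 7 (mod 11).
  v = [6, 7, 5, 8, 7].
Step 2: syndromes of r = [8, 0, 2, 9, 1] (all sums mod 11).
  S_0 = Σ v_i r_i = 6·8 + 7·0 + 5·2 + 8·9 + 7·1 = 137 ≡ 5.
  S_1 = Σ v_i α_i r_i = 6·10·8 + 7·1·0 + 5·6·2 + 8·2·9 + 7·9·1 = 747 ≡ 10.
  α_i^2 mod 11 = [1, 1, 3, 4, 4].
  S_2 = Σ v_i α_i^2 r_i = 6·1·8 + 7·1·0 + 5·3·2 + 8·4·9 + 7·4·1 = 394 ≡ 9.
  S = (5, 10, 9) ≠ 0, so r is not a codeword (an error is present).
Step 3: locate the error. For a single error e at position i, S_ℓ = v_i·e·α_i^ℓ, so α_err = S_1/S_0.
  S_0^{−1} = 5^{−1} = 9 (mod 11), so α_err = 10·9 = 90 ≡ 2 = α_4. Error position i = 4.
  Consistency check: S_2/S_1 = 9·10 = 90 ≡ 2 = α_err ✓ (single-error assumption holds).
Step 4: error magnitude e = S_0/v_4 = S_0·∏_{j≠4}(α_4 − α_j) = 5·7 = 35 ≡ 2 (mod 11).
Step 5: correct position 4: c_4 = r_4 − e = 9 − 2 ≡ 7 (mod 11). Hence c = [8, 0, 2, 7, 1].
  Check: interpolating c through the α_i gives m(x) = 4 + 7·x (degree < 2) with m(α_i) = c_i for every i, so c is indeed a codeword.


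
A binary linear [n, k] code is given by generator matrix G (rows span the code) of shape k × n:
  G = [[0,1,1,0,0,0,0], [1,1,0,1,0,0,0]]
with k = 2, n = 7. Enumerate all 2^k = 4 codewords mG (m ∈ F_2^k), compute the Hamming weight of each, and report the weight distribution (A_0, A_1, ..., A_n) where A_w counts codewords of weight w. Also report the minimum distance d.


Weight distribution: A_0 = 1, A_2 = 1, A_3 = 2. Minimum distance d = 2.

Enumerate all 2^2 = 4 messages m ∈ F_2^2.
For each, compute codeword c = mG in F_2^7, then tally its weight.
  m = 00 → c = 0000000, weight = 0.
  m = 10 → c = 0110000, weight = 2.
  m = 01 → c = 1101000, weight = 3.
  m = 11 → c = 1011000, weight = 3.
Tally weights:
  weight 0: 1 codewords.
  weight 2: 1 codewords.
  weight 3: 2 codewords.
Minimum distance d = smallest w > 0 with A_w > 0 = 2.
Sanity: Σ A_w = 4 = 2^2 = 4 ✓.


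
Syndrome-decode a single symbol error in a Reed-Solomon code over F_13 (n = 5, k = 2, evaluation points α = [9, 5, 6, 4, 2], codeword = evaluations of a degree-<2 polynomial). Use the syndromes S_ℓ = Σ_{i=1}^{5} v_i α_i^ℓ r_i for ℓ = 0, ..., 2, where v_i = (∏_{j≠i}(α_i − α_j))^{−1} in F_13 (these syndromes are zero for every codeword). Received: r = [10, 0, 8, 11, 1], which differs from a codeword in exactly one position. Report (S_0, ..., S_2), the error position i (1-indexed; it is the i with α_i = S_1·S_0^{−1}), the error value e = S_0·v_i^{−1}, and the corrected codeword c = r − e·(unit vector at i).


S = (3, 2, 10), error at position 2, error magnitude e = 10, c = [10, 3, 8, 11, 1].

Step 1: column multipliers v_i = (∏_{j≠i}(α_i − α_j))^{−1} mod 13.
  i = 1 (α = 9): (9−5)(9−6)(9−4)(9−2) = 4·3·5·7 = 420 ≡ 4, so v_1 = 4^{−1} = 10 (mod 13).
  i = 2 (α = 5): (5−9)(5−6)(5−4)(5−2) = (−4)·(−1)·1·3 = 12 ≡ 12, so v_2 = 12^{−1} = 12 (mod 13).
  i = 3 (α = 6): (6−9)(6−5)(6−4)(6−2) = (−3)·1·2·4 = −24 ≡ 2, so v_3 = 2^{−1} = 7 (mod 13).
  i = 4 (α = 4): (4−9)(4−5)(4−6)(4−2) = (−5)·(−1)·(−2)·2 = −20 ≡ 6, so v_4 = 6^{−1} = 11 (mod 13).
  i = 5 (α = 2): (2−9)(2−5)(2−6)(2−4) = (−7)·(−3)·(−4)·(−2) = 168 ≡ 12, so v_5 = 12^{−1} = 12 (mod 13).
  v = [10, 12, 7, 11, 12].
Step 2: syndromes of r = [10, 0, 8, 11, 1] (all sums mod 13).
  S_0 = Σ v_i r_i = 10·10 + 12·0 + 7·8 + 11·11 + 12·1 = 289 ≡ 3.
  S_1 = Σ v_i α_i r_i = 10·9·10 + 12·5·0 + 7·6·8 + 11·4·11 + 12·2·1 = 1744 ≡ 2.
  α_i^2 mod 13 = [3, 12, 10, 3, 4].
  S_2 = Σ v_i α_i^2 r_i = 10·3·10 + 12·12·0 + 7·10·8 + 11·3·11 + 12·4·1 = 1271 ≡ 10.
  S = (3, 2, 10) ≠ 0, so r is not a codeword (an error is present).
Step 3: locate the error. For a single error e at position i, S_ℓ = v_i·e·α_i^ℓ, so α_err = S_1/S_0.
  S_0^{−1} = 3^{−1} = 9 (mod 13), so α_err = 2·9 = 18 ≡ 5 = α_2. Error position i = 2.
  Consistency check: S_2/S_1 = 10·7 = 70 ≡ 5 = α_err ✓ (single-error assumption holds).
Step 4: error magnitude e = S_0/v_2 = S_0·∏_{j≠2}(α_2 − α_j) = 3·12 = 36 ≡ 10 (mod 13).
Step 5: correct position 2: c_2 = r_2 − e = 0 − 10 ≡ 3 (mod 13). Hence c = [10, 3, 8, 11, 1].
  Check: interpolating c through the α_i gives m(x) = 4 + 5·x (degree < 2) with m(α_i) = c_i for every i, so c is indeed a codeword.


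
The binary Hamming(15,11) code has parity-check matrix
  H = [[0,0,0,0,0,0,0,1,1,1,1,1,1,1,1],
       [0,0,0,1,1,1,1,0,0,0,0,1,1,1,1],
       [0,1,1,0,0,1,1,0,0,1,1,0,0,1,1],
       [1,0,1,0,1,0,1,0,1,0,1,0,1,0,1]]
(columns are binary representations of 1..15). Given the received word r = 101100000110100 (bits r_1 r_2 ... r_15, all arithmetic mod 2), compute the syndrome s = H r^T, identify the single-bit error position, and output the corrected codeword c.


s = (1, 0, 1, 0)^T, error position = 10, corrected codeword c = 101100000010100

Compute s = H r^T mod 2 one row at a time:
  s_1 = 0 + 0 + 1 + 1 + 0 + 1 + 0 + 0 = 3 ≡ 1 (mod 2).
  s_2 = 1 + 0 + 0 + 0 + 0 + 1 + 0 + 0 = 2 ≡ 0 (mod 2).
  s_3 = 0 + 1 + 0 + 0 + 1 + 1 + 0 + 0 = 3 ≡ 1 (mod 2).
  s_4 = 1 + 1 + 0 + 0 + 0 + 1 + 1 + 0 = 4 ≡ 0 (mod 2).
s = (1, 0, 1, 0)^T — this equals column 10 of H (binary 1010), so error is at position 10.
Correct: flip bit 10 of r = 101100000110100 to get c = 101100000010100.


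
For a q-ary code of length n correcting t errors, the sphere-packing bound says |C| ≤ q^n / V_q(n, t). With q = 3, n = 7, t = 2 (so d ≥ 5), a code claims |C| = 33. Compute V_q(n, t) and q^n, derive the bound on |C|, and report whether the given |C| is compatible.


V_q(n, t) = 99, q^n = 2187, Hamming bound = 22, |C| = 33 > bound (violated).

Step 1: Compute V_q(n, t) = Σ_{j=0}^2 C(n, j) (q−1)^j.
  j = 0: C(7,0)·(2)^0 = 1·1 = 1.
  j = 1: C(7,1)·(2)^1 = 7·2 = 14.
  j = 2: C(7,2)·(2)^2 = 21·4 = 84.
  V_q(n, t) = 1 + 14 + 84 = 99.
Step 2: q^n = 3^7 = 2187.
Step 3: Hamming bound ⌊q^n / V_q(n,t)⌋ = ⌊2187/99⌋ = 22.
Step 4: Compare |C| = 33 to 22: violated.
The claimed |C| lies above the Hamming bound, so no 3-ary code of length 7 with d ≥ 5 can have 33 codewords.


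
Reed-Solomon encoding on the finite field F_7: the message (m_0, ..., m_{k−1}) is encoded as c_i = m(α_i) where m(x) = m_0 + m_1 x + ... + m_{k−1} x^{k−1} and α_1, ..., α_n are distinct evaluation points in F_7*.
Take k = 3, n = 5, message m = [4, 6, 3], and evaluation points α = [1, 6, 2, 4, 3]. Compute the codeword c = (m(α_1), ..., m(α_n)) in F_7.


c = [6, 1, 0, 6, 0]

Message polynomial: m(x) = 4 + 6·x + 3·x^2 (mod 7).
For each evaluation point α_i, compute m(α_i) mod 7:
  α_1 = 1: Horner steps 3 → 2 → 6, so m(1) = 6.
  α_2 = 6: Horner steps 3 → 3 → 1, so m(6) = 1.
  α_3 = 2: Horner steps 3 → 5 → 0, so m(2) = 0.
  α_4 = 4: Horner steps 3 → 4 → 6, so m(4) = 6.
  α_5 = 3: Horner steps 3 → 1 → 0, so m(3) = 0.
Codeword c = [6, 1, 0, 6, 0] ∈ F_7^5.


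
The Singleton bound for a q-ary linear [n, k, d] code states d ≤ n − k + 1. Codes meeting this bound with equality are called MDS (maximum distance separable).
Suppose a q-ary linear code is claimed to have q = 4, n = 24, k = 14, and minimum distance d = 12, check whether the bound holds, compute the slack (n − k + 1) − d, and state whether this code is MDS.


Singleton RHS = n − k + 1 = 11, slack = -1, bound violated (no such code; not MDS).

Singleton bound: d ≤ n − k + 1.
Here n = 24, k = 14, so n − k + 1 = 11.
Given d = 12, check d ≤ 11: NO.
Slack = (n − k + 1) − d = -1.
The slack is negative: d = 12 exceeds n − k + 1 = 11 by 1, so the Singleton bound is violated and no linear [24, 14, 12]_4 code can exist. In particular it is not MDS (MDS requires d = n − k + 1 exactly).
Description: the claimed parameters are [24, 14, 12]_4; such a code would be impossible (violates the Singleton bound).


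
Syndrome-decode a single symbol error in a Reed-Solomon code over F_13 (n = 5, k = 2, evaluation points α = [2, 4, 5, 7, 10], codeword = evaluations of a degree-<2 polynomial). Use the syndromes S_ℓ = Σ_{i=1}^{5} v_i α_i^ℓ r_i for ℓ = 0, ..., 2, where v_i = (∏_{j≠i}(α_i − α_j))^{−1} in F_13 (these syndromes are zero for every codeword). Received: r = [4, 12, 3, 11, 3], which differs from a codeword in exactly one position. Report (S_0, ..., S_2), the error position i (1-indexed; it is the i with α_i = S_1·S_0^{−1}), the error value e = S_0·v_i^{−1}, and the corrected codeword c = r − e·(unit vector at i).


S = (9, 12, 3), error at position 5, error magnitude e = 6, c = [4, 12, 3, 11, 10].

Step 1: column multipliers v_i = (∏_{j≠i}(α_i − α_j))^{−1} mod 13.
  i = 1 (α = 2): (2−4)(2−5)(2−7)(2−10) = (−2)·(−3)·(−5)·(−8) = 240 ≡ 6, so v_1 = 6^{−1} = 11 (mod 13).
  i = 2 (α = 4): (4−2)(4−5)(4−7)(4−10) = 2·(−1)·(−3)·(−6) = −36 ≡ 3, so v_2 = 3^{−1} = 9 (mod 13).
  i = 3 (α = 5): (5−2)(5−4)(5−7)(5−10) = 3·1·(−2)·(−5) = 30 ≡ 4, so v_3 = 4^{−1} = 10 (mod 13).
  i = 4 (α = 7): (7−2)(7−4)(7−5)(7−10) = 5·3·2·(−3) = −90 ≡ 1, so v_4 = 1^{−1} = 1 (mod 13).
  i = 5 (α = 10): (10−2)(10−4)(10−5)(10−7) = 8·6·5·3 = 720 ≡ 5, so v_5 = 5^{−1} = 8 (mod 13).
  v = [11, 9, 10, 1, 8].
Step 2: syndromes of r = [4, 12, 3, 11, 3] (all sums mod 13).
  S_0 = Σ v_i r_i = 11·4 + 9·12 + 10·3 + 1·11 + 8·3 = 217 ≡ 9.
  S_1 = Σ v_i α_i r_i = 11·2·4 + 9·4·12 + 10·5·3 + 1·7·11 + 8·10·3 = 987 ≡ 12.
  α_i^2 mod 13 = [4, 3, 12, 10, 9].
  S_2 = Σ v_i α_i^2 r_i = 11·4·4 + 9·3·12 + 10·12·3 + 1·10·11 + 8·9·3 = 1186 ≡ 3.
  S = (9, 12, 3) ≠ 0, so r is not a codeword (an error is present).
Step 3: locate the error. For a single error e at position i, S_ℓ = v_i·e·α_i^ℓ, so α_err = S_1/S_0.
  S_0^{−1} = 9^{−1} = 3 (mod 13), so α_err = 12·3 = 36 ≡ 10 = α_5. Error position i = 5.
  Consistency check: S_2/S_1 = 3·12 = 36 ≡ 10 = α_err ✓ (single-error assumption holds).
Step 4: error magnitude e = S_0/v_5 = S_0·∏_{j≠5}(α_5 − α_j) = 9·5 = 45 ≡ 6 (mod 13).
Step 5: correct position 5: c_5 = r_5 − e = 3 − 6 ≡ 10 (mod 13). Hence c = [4, 12, 3, 11, 10].
  Check: interpolating c through the α_i gives m(x) = 9 + 4·x (degree < 2) with m(α_i) = c_i for every i, so c is indeed a codeword.


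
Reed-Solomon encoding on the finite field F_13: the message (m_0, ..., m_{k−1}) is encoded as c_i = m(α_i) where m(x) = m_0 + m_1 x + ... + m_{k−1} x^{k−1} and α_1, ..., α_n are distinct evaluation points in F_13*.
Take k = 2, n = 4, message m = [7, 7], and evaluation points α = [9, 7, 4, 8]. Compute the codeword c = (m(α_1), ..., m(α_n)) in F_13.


c = [5, 4, 9, 11]

Message polynomial: m(x) = 7 + 7·x (mod 13).
For each evaluation point α_i, compute m(α_i) mod 13:
  α_1 = 9: Horner steps 7 → 5, so m(9) = 5.
  α_2 = 7: Horner steps 7 → 4, so m(7) = 4.
  α_3 = 4: Horner steps 7 → 9, so m(4) = 9.
  α_4 = 8: Horner steps 7 → 11, so m(8) = 11.
Codeword c = [5, 4, 9, 11] ∈ F_13^4.


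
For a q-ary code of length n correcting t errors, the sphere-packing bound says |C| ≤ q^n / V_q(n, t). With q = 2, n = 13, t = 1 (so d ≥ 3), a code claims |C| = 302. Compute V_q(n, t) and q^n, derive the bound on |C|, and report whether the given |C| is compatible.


V_q(n, t) = 14, q^n = 8192, Hamming bound = 585, |C| = 302 ≤ bound (satisfied).

Step 1: Compute V_q(n, t) = Σ_{j=0}^1 C(n, j) (q−1)^j.
  j = 0: C(13,0)·(1)^0 = 1·1 = 1.
  j = 1: C(13,1)·(1)^1 = 13·1 = 13.
  V_q(n, t) = 1 + 13 = 14.
Step 2: q^n = 2^13 = 8192.
Step 3: Hamming bound ⌊q^n / V_q(n,t)⌋ = ⌊8192/14⌋ = 585.
Step 4: Compare |C| = 302 to 585: satisfied.
The claimed |C| lies below the Hamming bound.


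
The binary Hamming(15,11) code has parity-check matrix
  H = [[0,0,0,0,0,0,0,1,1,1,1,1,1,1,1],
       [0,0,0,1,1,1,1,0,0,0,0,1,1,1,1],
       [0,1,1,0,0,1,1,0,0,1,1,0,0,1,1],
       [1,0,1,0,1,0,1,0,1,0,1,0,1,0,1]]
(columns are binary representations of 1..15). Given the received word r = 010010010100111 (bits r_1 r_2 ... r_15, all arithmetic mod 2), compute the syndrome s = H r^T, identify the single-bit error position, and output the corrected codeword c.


s = (1, 0, 0, 1)^T, error position = 9, corrected codeword c = 010010011100111

Compute s = H r^T mod 2 one row at a time:
  s_1 = 1 + 0 + 1 + 0 + 0 + 1 + 1 + 1 = 5 ≡ 1 (mod 2).
  s_2 = 0 + 1 + 0 + 0 + 0 + 1 + 1 + 1 = 4 ≡ 0 (mod 2).
  s_3 = 1 + 0 + 0 + 0 + 1 + 0 + 1 + 1 = 4 ≡ 0 (mod 2).
  s_4 = 0 + 0 + 1 + 0 + 0 + 0 + 1 + 1 = 3 ≡ 1 (mod 2).
s = (1, 0, 0, 1)^T — this equals column 9 of H (binary 1001), so error is at position 9.
Correct: flip bit 9 of r = 010010010100111 to get c = 010010011100111.


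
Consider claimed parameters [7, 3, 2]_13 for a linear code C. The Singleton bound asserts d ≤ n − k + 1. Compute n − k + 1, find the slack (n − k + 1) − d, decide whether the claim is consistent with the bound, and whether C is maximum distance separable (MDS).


Singleton RHS = n − k + 1 = 5, slack = 3, bound satisfied, not MDS.

Singleton bound: d ≤ n − k + 1.
Here n = 7, k = 3, so n − k + 1 = 5.
Given d = 2, check d ≤ 5: YES.
Slack = (n − k + 1) − d = 3.
The code is NOT MDS (slack = 3 > 0).
Description: the claimed parameters are [7, 3, 2]_13; such a code would be non-MDS.


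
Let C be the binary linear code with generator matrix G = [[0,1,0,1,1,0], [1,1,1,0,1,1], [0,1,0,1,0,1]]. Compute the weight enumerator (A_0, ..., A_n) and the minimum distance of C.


Weight distribution: A_0 = 1, A_2 = 1, A_3 = 3, A_4 = 2, A_5 = 1. Minimum distance d = 2.

Enumerate all 2^3 = 8 messages m ∈ F_2^3.
For each, compute codeword c = mG in F_2^6, then tally its weight.
  m = 000 → c = 000000, weight = 0.
  m = 100 → c = 010110, weight = 3.
  m = 010 → c = 111011, weight = 5.
  m = 110 → c = 101101, weight = 4.
  m = 001 → c = 010101, weight = 3.
  m = 101 → c = 000011, weight = 2.
  m = 011 → c = 101110, weight = 4.
  m = 111 → c = 111000, weight = 3.
Tally weights:
  weight 0: 1 codewords.
  weight 2: 1 codewords.
  weight 3: 3 codewords.
  weight 4: 2 codewords.
  weight 5: 1 codewords.
Minimum distance d = smallest w > 0 with A_w > 0 = 2.
Sanity: Σ A_w = 8 = 2^3 = 8 ✓.


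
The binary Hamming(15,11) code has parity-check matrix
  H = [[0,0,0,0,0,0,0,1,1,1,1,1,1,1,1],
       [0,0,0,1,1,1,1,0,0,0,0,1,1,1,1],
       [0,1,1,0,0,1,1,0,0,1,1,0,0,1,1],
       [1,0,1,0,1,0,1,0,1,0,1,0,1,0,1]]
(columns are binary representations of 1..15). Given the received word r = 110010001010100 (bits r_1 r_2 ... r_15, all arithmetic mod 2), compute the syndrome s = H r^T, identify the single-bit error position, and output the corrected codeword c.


s = (1, 0, 0, 1)^T, error position = 9, corrected codeword c = 110010000010100

Compute s = H r^T mod 2 one row at a time:
  s_1 = 0 + 1 + 0 + 1 + 0 + 1 + 0 + 0 = 3 ≡ 1 (mod 2).
  s_2 = 0 + 1 + 0 + 0 + 0 + 1 + 0 + 0 = 2 ≡ 0 (mod 2).
  s_3 = 1 + 0 + 0 + 0 + 0 + 1 + 0 + 0 = 2 ≡ 0 (mod 2).
  s_4 = 1 + 0 + 1 + 0 + 1 + 1 + 1 + 0 = 5 ≡ 1 (mod 2).
s = (1, 0, 0, 1)^T — this equals column 9 of H (binary 1001), so error is at position 9.
Correct: flip bit 9 of r = 110010001010100 to get c = 110010000010100.


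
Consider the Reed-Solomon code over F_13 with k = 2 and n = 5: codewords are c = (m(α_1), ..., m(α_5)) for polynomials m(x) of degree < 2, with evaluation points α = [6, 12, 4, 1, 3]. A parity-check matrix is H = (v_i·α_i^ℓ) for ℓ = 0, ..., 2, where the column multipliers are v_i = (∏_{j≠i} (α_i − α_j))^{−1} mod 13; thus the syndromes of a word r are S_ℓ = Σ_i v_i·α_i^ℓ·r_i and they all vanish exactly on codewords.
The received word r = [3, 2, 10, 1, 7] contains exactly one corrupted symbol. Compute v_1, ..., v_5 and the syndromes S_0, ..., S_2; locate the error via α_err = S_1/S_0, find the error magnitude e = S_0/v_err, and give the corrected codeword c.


S = (1, 12, 1), error at position 2, error magnitude e = 7, c = [3, 8, 10, 1, 7].

Step 1: column multipliers v_i = (∏_{j≠i}(α_i − α_j))^{−1} mod 13.
  i = 1 (α = 6): (6−12)(6−4)(6−1)(6−3) = (−6)·2·5·3 = −180 ≡ 2, so v_1 = 2^{−1} = 7 (mod 13).
  i = 2 (α = 12): (12−6)(12−4)(12−1)(12−3) = 6·8·11·9 = 4752 ≡ 7, so v_2 = 7^{−1} = 2 (mod 13).
  i = 3 (α = 4): (4−6)(4−12)(4−1)(4−3) = (−2)·(−8)·3·1 = 48 ≡ 9, so v_3 = 9^{−1} = 3 (mod 13).
  i = 4 (α = 1): (1−6)(1−12)(1−4)(1−3) = (−5)·(−11)·(−3)·(−2) = 330 ≡ 5, so v_4 = 5^{−1} = 8 (mod 13).
  i = 5 (α = 3): (3−6)(3−12)(3−4)(3−1) = (−3)·(−9)·(−1)·2 = −54 ≡ 11, so v_5 = 11^{−1} = 6 (mod 13).
  v = [7, 2, 3, 8, 6].
Step 2: syndromes of r = [3, 2, 10, 1, 7] (all sums mod 13).
  S_0 = Σ v_i r_i = 7·3 + 2·2 + 3·10 + 8·1 + 6·7 = 105 ≡ 1.
  S_1 = Σ v_i α_i r_i = 7·6·3 + 2·12·2 + 3·4·10 + 8·1·1 + 6·3·7 = 428 ≡ 12.
  α_i^2 mod 13 = [10, 1, 3, 1, 9].
  S_2 = Σ v_i α_i^2 r_i = 7·10·3 + 2·1·2 + 3·3·10 + 8·1·1 + 6·9·7 = 690 ≡ 1.
  S = (1, 12, 1) ≠ 0, so r is not a codeword (an error is present).
Step 3: locate the error. For a single error e at position i, S_ℓ = v_i·e·α_i^ℓ, so α_err = S_1/S_0.
  S_0^{−1} = 1^{−1} = 1 (mod 13), so α_err = 12·1 = 12 ≡ 12 = α_2. Error position i = 2.
  Consistency check: S_2/S_1 = 1·12 = 12 ≡ 12 = α_err ✓ (single-error assumption holds).
Step 4: error magnitude e = S_0/v_2 = S_0·∏_{j≠2}(α_2 − α_j) = 1·7 = 7 ≡ 7 (mod 13).
Step 5: correct position 2: c_2 = r_2 − e = 2 − 7 ≡ 8 (mod 13). Hence c = [3, 8, 10, 1, 7].
  Check: interpolating c through the α_i gives m(x) = 11 + 3·x (degree < 2) with m(α_i) = c_i for every i, so c is indeed a codeword.
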